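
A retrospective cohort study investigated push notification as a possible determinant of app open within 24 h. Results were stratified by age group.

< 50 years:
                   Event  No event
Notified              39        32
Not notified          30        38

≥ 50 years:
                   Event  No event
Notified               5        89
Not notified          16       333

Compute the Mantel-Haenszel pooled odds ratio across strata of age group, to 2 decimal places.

OR_MH = Σ(aᵢdᵢ/nᵢ) / Σ(bᵢcᵢ/nᵢ), where nᵢ is the stratum total.
Stratum 1 (< 50 years): n = 139; a·d/n = 39·38/139 = 10.6619; b·c/n = 32·30/139 = 6.9065
Stratum 2 (≥ 50 years): n = 443; a·d/n = 5·333/443 = 3.7585; b·c/n = 89·16/443 = 3.2144
OR_MH = (10.6619 + 3.7585) / (6.9065 + 3.2144) = 14.4203 / 10.1209 = 1.42480

1.42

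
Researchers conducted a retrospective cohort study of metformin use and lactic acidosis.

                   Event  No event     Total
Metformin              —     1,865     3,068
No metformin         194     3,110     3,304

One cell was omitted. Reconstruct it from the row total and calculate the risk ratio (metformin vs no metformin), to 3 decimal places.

The missing cell is in the exposed row: 3068 − 1865 = 1203.
So a = 1203, b = 1865, c = 194, d = 3110.
RR = [a/(a+b)] / [c/(c+d)] = (1203/3068) / (194/3304) = 0.39211/0.05872 = 6.67803

6.678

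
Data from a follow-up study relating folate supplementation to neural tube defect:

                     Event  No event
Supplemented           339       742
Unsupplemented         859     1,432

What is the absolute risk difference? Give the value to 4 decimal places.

Cells: a = 339, b = 742, c = 859, d = 1432.
Risk in exposed = 339/1081 = 0.313599; risk in unexposed = 859/2291 = 0.374945.
Risk difference = 0.313599 − 0.374945 = -0.061347

-0.0613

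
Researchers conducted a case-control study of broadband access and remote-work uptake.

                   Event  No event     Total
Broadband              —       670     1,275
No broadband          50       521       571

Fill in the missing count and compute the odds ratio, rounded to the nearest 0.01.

The missing cell is in the exposed row: 1275 − 670 = 605.
So a = 605, b = 670, c = 50, d = 521.
OR = (a·d)/(b·c) = (605 × 521) / (670 × 50) = 315205 / 33500 = 9.40910

9.41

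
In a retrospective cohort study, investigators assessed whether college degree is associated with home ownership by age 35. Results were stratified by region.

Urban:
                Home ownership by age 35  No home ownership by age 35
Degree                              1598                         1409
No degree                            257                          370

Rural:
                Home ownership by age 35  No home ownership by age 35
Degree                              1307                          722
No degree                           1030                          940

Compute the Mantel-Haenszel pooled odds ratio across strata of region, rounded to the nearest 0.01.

OR_MH = Σ(aᵢdᵢ/nᵢ) / Σ(bᵢcᵢ/nᵢ), where nᵢ is the stratum total.
Stratum 1 (Urban): n = 3634; a·d/n = 1598·370/3634 = 162.7023; b·c/n = 1409·257/3634 = 99.6458
Stratum 2 (Rural): n = 3999; a·d/n = 1307·940/3999 = 307.2218; b·c/n = 722·1030/3999 = 185.9615
OR_MH = (162.7023 + 307.2218) / (99.6458 + 185.9615) = 469.9241 / 285.6073 = 1.64535

1.65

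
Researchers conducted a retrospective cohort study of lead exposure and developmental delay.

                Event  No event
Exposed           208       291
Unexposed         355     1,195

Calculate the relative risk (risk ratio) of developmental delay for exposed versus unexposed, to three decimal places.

Cells: a = 208, b = 291, c = 355, d = 1195.
Risk in exposed = 208/499 = 0.41683; risk in unexposed = 355/1550 = 0.22903.
RR = 0.41683 / 0.22903 = 1.81998
The risk among the exposed is 1.82 times that among the unexposed.

1.820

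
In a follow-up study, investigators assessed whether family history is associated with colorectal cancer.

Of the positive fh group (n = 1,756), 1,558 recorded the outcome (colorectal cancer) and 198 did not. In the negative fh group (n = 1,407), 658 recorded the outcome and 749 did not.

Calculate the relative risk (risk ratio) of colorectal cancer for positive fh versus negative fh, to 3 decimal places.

1.897

From the description: a = 1558, b = 198, c = 658, d = 749.
Risk in exposed = 1558/1756 = 0.88724; risk in unexposed = 658/1407 = 0.46766.
RR = 0.88724 / 0.46766 = 1.89719
The risk among the exposed is 1.90 times that among the unexposed.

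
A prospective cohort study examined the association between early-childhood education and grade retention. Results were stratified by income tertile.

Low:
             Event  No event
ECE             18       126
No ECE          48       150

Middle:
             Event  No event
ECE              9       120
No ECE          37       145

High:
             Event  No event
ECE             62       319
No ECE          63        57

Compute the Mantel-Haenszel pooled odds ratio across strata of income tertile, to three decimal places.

OR_MH = Σ(aᵢdᵢ/nᵢ) / Σ(bᵢcᵢ/nᵢ), where nᵢ is the stratum total.
Stratum 1 (Low): n = 342; a·d/n = 18·150/342 = 7.8947; b·c/n = 126·48/342 = 17.6842
Stratum 2 (Middle): n = 311; a·d/n = 9·145/311 = 4.1961; b·c/n = 120·37/311 = 14.2765
Stratum 3 (High): n = 501; a·d/n = 62·57/501 = 7.0539; b·c/n = 319·63/501 = 40.1138
OR_MH = (7.8947 + 4.1961 + 7.0539) / (17.6842 + 14.2765 + 40.1138) = 19.1448 / 72.0745 = 0.26562

0.266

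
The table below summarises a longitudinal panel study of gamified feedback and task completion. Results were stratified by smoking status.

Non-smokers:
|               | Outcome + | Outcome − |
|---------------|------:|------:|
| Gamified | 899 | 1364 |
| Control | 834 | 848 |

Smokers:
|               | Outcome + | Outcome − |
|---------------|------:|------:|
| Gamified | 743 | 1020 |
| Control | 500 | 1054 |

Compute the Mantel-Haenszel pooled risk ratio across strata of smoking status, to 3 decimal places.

RR_MH = Σ(aᵢ·n₀ᵢ/nᵢ) / Σ(cᵢ·n₁ᵢ/nᵢ), with n₁ᵢ = aᵢ+bᵢ (exposed), n₀ᵢ = cᵢ+dᵢ (unexposed), nᵢ = n₁ᵢ+n₀ᵢ.
Stratum 1 (Non-smokers): n₁ = 2263, n₀ = 1682, n = 3945; a·n₀/n = 899·1682/3945 = 383.2999; c·n₁/n = 834·2263/3945 = 478.4137
Stratum 2 (Smokers): n₁ = 1763, n₀ = 1554, n = 3317; a·n₀/n = 743·1554/3317 = 348.0923; c·n₁/n = 500·1763/3317 = 265.7522
RR_MH = (383.2999 + 348.0923) / (478.4137 + 265.7522) = 731.3921 / 744.1659 = 0.98283

0.983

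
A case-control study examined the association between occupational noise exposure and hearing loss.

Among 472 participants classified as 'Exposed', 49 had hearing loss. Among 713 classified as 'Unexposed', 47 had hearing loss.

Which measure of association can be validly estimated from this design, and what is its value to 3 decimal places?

From the description: a = 49, b = 423, c = 47, d = 666.
This is a case-control study: participants were sampled on outcome status, so risks in the source population cannot be estimated directly — relative risk is not valid here. The odds ratio is the appropriate measure.
OR = (a·d)/(b·c) = (49 × 666) / (423 × 47) = 32634 / 19881 = 1.64147

1.641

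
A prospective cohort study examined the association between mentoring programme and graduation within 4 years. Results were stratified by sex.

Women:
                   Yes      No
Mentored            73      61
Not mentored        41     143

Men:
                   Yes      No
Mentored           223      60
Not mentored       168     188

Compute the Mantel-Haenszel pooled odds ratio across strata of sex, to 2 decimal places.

4.16

OR_MH = Σ(aᵢdᵢ/nᵢ) / Σ(bᵢcᵢ/nᵢ), where nᵢ is the stratum total.
Stratum 1 (Women): n = 318; a·d/n = 73·143/318 = 32.8270; b·c/n = 61·41/318 = 7.8648
Stratum 2 (Men): n = 639; a·d/n = 223·188/639 = 65.6088; b·c/n = 60·168/639 = 15.7746
OR_MH = (32.8270 + 65.6088) / (7.8648 + 15.7746) = 98.4358 / 23.6394 = 4.16405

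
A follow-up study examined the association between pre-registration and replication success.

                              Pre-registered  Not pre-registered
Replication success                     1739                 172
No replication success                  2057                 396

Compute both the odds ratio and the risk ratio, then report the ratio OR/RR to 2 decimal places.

1.29

Reading the table with exposure as columns: a = 1739 (Pre-registered, case), b = 2057 (Pre-registered, non-case), c = 172 (Not pre-registered, case), d = 396.
OR = (1739·396)/(2057·172) = 688644/353804 = 1.94640
Risk in exposed = 1739/3796 = 0.45811; risk in unexposed = 172/568 = 0.30282; RR = 1.51284
OR/RR = 1.94640 / 1.51284 = 1.28659
The outcome is not rare, so the OR lies further from 1 than the RR.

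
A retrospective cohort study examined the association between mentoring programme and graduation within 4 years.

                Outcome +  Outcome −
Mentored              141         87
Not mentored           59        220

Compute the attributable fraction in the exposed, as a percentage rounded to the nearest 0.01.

Cells: a = 141, b = 87, c = 59, d = 220.
Risk in exposed = 141/228 = 0.61842; risk in unexposed = 59/279 = 0.21147.
RR = 0.61842/0.21147 = 2.92440
AR% = (RR − 1)/RR × 100 = (2.92440 − 1)/2.92440 × 100 = 65.8049%

65.80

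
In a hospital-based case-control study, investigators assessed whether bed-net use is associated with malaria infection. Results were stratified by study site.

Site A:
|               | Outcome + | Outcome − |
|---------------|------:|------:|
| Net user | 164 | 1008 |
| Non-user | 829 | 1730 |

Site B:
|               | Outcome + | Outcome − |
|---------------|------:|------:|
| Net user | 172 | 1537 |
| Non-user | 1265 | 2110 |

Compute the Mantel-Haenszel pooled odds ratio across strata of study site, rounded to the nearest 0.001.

0.243

OR_MH = Σ(aᵢdᵢ/nᵢ) / Σ(bᵢcᵢ/nᵢ), where nᵢ is the stratum total.
Stratum 1 (Site A): n = 3731; a·d/n = 164·1730/3731 = 76.0440; b·c/n = 1008·829/3731 = 223.9700
Stratum 2 (Site B): n = 5084; a·d/n = 172·2110/5084 = 71.3847; b·c/n = 1537·1265/5084 = 382.4361
OR_MH = (76.0440 + 71.3847) / (223.9700 + 382.4361) = 147.4287 / 606.4061 = 0.24312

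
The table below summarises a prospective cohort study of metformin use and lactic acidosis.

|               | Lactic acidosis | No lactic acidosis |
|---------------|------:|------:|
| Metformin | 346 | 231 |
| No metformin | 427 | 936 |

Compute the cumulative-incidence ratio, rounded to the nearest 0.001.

Cells: a = 346, b = 231, c = 427, d = 936.
Risk in exposed = 346/577 = 0.59965; risk in unexposed = 427/1363 = 0.31328.
RR = 0.59965 / 0.31328 = 1.91412
The risk among the exposed is 1.91 times that among the unexposed.

1.914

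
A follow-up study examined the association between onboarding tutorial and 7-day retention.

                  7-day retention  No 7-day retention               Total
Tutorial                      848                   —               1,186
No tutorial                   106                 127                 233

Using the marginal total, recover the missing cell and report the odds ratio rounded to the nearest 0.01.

The missing cell is in the exposed row: 1186 − 848 = 338.
So a = 848, b = 338, c = 106, d = 127.
OR = (a·d)/(b·c) = (848 × 127) / (338 × 106) = 107696 / 35828 = 3.00592

3.01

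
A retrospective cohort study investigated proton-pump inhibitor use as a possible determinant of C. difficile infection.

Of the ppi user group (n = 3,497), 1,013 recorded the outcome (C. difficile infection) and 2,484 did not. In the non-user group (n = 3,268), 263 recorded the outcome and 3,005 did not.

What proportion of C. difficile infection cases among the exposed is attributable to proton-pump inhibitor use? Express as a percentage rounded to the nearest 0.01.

72.22

From the description: a = 1013, b = 2484, c = 263, d = 3005.
Risk in exposed = 1013/3497 = 0.28968; risk in unexposed = 263/3268 = 0.08048.
RR = 0.28968/0.08048 = 3.59948
AR% = (RR − 1)/RR × 100 = (3.59948 − 1)/3.59948 × 100 = 72.2182%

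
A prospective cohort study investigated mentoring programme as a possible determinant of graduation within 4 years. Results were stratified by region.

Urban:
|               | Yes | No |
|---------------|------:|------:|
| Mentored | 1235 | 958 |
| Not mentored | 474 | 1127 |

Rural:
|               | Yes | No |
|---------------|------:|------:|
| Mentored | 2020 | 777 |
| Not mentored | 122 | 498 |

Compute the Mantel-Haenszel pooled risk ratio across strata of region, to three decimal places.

RR_MH = Σ(aᵢ·n₀ᵢ/nᵢ) / Σ(cᵢ·n₁ᵢ/nᵢ), with n₁ᵢ = aᵢ+bᵢ (exposed), n₀ᵢ = cᵢ+dᵢ (unexposed), nᵢ = n₁ᵢ+n₀ᵢ.
Stratum 1 (Urban): n₁ = 2193, n₀ = 1601, n = 3794; a·n₀/n = 1235·1601/3794 = 521.1479; c·n₁/n = 474·2193/3794 = 273.9805
Stratum 2 (Rural): n₁ = 2797, n₀ = 620, n = 3417; a·n₀/n = 2020·620/3417 = 366.5203; c·n₁/n = 122·2797/3417 = 99.8636
RR_MH = (521.1479 + 366.5203) / (273.9805 + 99.8636) = 887.6682 / 373.8441 = 2.37443

2.374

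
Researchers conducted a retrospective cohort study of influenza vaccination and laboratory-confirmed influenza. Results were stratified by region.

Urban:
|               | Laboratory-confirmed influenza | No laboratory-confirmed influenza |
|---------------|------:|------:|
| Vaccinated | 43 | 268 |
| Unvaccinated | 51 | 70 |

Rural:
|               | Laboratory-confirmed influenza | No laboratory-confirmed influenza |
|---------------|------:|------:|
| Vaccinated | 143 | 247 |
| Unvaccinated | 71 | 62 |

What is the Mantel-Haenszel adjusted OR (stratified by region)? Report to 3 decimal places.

0.367

OR_MH = Σ(aᵢdᵢ/nᵢ) / Σ(bᵢcᵢ/nᵢ), where nᵢ is the stratum total.
Stratum 1 (Urban): n = 432; a·d/n = 43·70/432 = 6.9676; b·c/n = 268·51/432 = 31.6389
Stratum 2 (Rural): n = 523; a·d/n = 143·62/523 = 16.9522; b·c/n = 247·71/523 = 33.5315
OR_MH = (6.9676 + 16.9522) / (31.6389 + 33.5315) = 23.9198 / 65.1704 = 0.36703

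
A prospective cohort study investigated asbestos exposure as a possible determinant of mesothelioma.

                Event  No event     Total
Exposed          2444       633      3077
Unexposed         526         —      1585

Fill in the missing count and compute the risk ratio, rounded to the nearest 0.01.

2.39

The missing cell is in the unexposed row: 1585 − 526 = 1059.
So a = 2444, b = 633, c = 526, d = 1059.
RR = [a/(a+b)] / [c/(c+d)] = (2444/3077) / (526/1585) = 0.79428/0.33186 = 2.39341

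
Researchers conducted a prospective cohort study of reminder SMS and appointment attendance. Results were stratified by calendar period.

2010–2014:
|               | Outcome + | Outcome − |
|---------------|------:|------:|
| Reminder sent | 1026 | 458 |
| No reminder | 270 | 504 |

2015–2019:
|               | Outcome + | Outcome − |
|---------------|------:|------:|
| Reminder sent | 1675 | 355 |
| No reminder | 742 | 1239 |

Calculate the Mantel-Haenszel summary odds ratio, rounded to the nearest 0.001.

OR_MH = Σ(aᵢdᵢ/nᵢ) / Σ(bᵢcᵢ/nᵢ), where nᵢ is the stratum total.
Stratum 1 (2010–2014): n = 2258; a·d/n = 1026·504/2258 = 229.0097; b·c/n = 458·270/2258 = 54.7653
Stratum 2 (2015–2019): n = 4011; a·d/n = 1675·1239/4011 = 517.4084; b·c/n = 355·742/4011 = 65.6719
OR_MH = (229.0097 + 517.4084) / (54.7653 + 65.6719) = 746.4181 / 120.4372 = 6.19757

6.198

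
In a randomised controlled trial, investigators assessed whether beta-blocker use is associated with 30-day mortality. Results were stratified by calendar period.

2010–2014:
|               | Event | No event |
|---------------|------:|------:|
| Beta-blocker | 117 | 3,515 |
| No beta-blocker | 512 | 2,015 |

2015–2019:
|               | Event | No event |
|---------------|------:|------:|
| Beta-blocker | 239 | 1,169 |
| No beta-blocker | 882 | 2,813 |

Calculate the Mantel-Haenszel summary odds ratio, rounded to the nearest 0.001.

0.344

OR_MH = Σ(aᵢdᵢ/nᵢ) / Σ(bᵢcᵢ/nᵢ), where nᵢ is the stratum total.
Stratum 1 (2010–2014): n = 6159; a·d/n = 117·2015/6159 = 38.2781; b·c/n = 3515·512/6159 = 292.2033
Stratum 2 (2015–2019): n = 5103; a·d/n = 239·2813/5103 = 131.7474; b·c/n = 1169·882/5103 = 202.0494
OR_MH = (38.2781 + 131.7474) / (292.2033 + 202.0494) = 170.0255 / 494.2527 = 0.34401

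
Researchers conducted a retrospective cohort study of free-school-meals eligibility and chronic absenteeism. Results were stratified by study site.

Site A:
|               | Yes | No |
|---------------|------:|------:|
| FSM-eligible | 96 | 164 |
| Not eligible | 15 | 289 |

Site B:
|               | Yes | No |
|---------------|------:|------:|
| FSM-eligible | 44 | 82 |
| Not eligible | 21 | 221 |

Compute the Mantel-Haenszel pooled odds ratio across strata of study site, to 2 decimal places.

8.36

OR_MH = Σ(aᵢdᵢ/nᵢ) / Σ(bᵢcᵢ/nᵢ), where nᵢ is the stratum total.
Stratum 1 (Site A): n = 564; a·d/n = 96·289/564 = 49.1915; b·c/n = 164·15/564 = 4.3617
Stratum 2 (Site B): n = 368; a·d/n = 44·221/368 = 26.4239; b·c/n = 82·21/368 = 4.6793
OR_MH = (49.1915 + 26.4239) / (4.3617 + 4.6793) = 75.6154 / 9.0410 = 8.36356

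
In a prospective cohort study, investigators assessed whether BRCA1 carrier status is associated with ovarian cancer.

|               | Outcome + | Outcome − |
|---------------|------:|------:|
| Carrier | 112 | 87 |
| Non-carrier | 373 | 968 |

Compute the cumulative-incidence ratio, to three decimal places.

2.023

Cells: a = 112, b = 87, c = 373, d = 968.
Risk in exposed = 112/199 = 0.56281; risk in unexposed = 373/1341 = 0.27815.
RR = 0.56281 / 0.27815 = 2.02341
The risk among the exposed is 2.02 times that among the unexposed.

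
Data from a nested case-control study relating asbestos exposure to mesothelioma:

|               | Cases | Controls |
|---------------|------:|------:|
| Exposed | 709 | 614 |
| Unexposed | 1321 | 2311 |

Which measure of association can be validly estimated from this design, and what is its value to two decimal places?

2.02

Cells: a = 709, b = 614, c = 1321, d = 2311.
This is a nested case-control study: participants were sampled on outcome status, so risks in the source population cannot be estimated directly — relative risk is not valid here. The odds ratio is the appropriate measure.
OR = (a·d)/(b·c) = (709 × 2311) / (614 × 1321) = 1638499 / 811094 = 2.02011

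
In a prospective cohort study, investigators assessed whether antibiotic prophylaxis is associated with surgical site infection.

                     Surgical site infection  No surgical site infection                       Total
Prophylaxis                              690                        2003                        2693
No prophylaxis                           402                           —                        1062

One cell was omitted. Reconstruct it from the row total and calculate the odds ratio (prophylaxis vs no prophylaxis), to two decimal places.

The missing cell is in the unexposed row: 1062 − 402 = 660.
So a = 690, b = 2003, c = 402, d = 660.
OR = (a·d)/(b·c) = (690 × 660) / (2003 × 402) = 455400 / 805206 = 0.56557

0.57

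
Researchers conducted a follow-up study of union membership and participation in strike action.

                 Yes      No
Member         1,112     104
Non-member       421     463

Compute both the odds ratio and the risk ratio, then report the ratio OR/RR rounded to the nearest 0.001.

Cells: a = 1112, b = 104, c = 421, d = 463.
OR = (1112·463)/(104·421) = 514856/43784 = 11.75900
Risk in exposed = 1112/1216 = 0.91447; risk in unexposed = 421/884 = 0.47624; RR = 1.92018
OR/RR = 11.75900 / 1.92018 = 6.12391
The outcome is not rare, so the OR lies further from 1 than the RR.

6.124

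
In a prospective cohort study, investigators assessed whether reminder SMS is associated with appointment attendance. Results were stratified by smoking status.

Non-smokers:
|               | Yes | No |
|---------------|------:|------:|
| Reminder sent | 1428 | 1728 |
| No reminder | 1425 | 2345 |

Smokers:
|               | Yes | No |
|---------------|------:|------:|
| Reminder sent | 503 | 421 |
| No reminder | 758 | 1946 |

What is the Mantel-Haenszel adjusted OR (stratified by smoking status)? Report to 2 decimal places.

1.70

OR_MH = Σ(aᵢdᵢ/nᵢ) / Σ(bᵢcᵢ/nᵢ), where nᵢ is the stratum total.
Stratum 1 (Non-smokers): n = 6926; a·d/n = 1428·2345/6926 = 483.4912; b·c/n = 1728·1425/6926 = 355.5299
Stratum 2 (Smokers): n = 3628; a·d/n = 503·1946/3628 = 269.8010; b·c/n = 421·758/3628 = 87.9598
OR_MH = (483.4912 + 269.8010) / (355.5299 + 87.9598) = 753.2922 / 443.4896 = 1.69856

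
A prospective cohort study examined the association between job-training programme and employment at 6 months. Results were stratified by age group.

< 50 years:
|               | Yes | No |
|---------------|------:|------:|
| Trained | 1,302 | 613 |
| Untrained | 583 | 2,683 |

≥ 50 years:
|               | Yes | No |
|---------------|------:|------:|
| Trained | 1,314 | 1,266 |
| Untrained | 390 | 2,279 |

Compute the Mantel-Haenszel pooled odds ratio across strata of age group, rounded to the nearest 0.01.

OR_MH = Σ(aᵢdᵢ/nᵢ) / Σ(bᵢcᵢ/nᵢ), where nᵢ is the stratum total.
Stratum 1 (< 50 years): n = 5181; a·d/n = 1302·2683/5181 = 674.2455; b·c/n = 613·583/5181 = 68.9788
Stratum 2 (≥ 50 years): n = 5249; a·d/n = 1314·2279/5249 = 570.5098; b·c/n = 1266·390/5249 = 94.0636
OR_MH = (674.2455 + 570.5098) / (68.9788 + 94.0636) = 1244.7553 / 163.0424 = 7.63455

7.63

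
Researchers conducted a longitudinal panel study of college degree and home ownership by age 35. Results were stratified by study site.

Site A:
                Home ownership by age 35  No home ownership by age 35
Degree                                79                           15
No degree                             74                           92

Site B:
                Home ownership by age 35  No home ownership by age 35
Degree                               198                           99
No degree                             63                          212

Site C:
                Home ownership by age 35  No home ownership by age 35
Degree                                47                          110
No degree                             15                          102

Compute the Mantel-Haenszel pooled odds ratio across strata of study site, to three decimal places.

5.607

OR_MH = Σ(aᵢdᵢ/nᵢ) / Σ(bᵢcᵢ/nᵢ), where nᵢ is the stratum total.
Stratum 1 (Site A): n = 260; a·d/n = 79·92/260 = 27.9538; b·c/n = 15·74/260 = 4.2692
Stratum 2 (Site B): n = 572; a·d/n = 198·212/572 = 73.3846; b·c/n = 99·63/572 = 10.9038
Stratum 3 (Site C): n = 274; a·d/n = 47·102/274 = 17.4964; b·c/n = 110·15/274 = 6.0219
OR_MH = (27.9538 + 73.3846 + 17.4964) / (4.2692 + 10.9038 + 6.0219) = 118.8348 / 21.1950 = 5.60674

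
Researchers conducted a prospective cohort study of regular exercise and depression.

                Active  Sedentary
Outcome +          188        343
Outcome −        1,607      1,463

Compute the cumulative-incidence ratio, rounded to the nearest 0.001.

0.551

Reading the table with exposure as columns: a = 188 (Active, case), b = 1607 (Active, non-case), c = 343 (Sedentary, case), d = 1463.
Risk in exposed = 188/1795 = 0.10474; risk in unexposed = 343/1806 = 0.18992.
RR = 0.10474 / 0.18992 = 0.55146
The risk is 45% lower among the exposed than among the unexposed.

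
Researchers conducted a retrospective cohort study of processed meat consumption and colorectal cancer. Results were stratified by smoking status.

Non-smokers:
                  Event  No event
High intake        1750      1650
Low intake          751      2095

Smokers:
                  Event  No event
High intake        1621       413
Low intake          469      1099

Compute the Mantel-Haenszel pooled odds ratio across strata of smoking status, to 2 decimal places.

4.29

OR_MH = Σ(aᵢdᵢ/nᵢ) / Σ(bᵢcᵢ/nᵢ), where nᵢ is the stratum total.
Stratum 1 (Non-smokers): n = 6246; a·d/n = 1750·2095/6246 = 586.9757; b·c/n = 1650·751/6246 = 198.3910
Stratum 2 (Smokers): n = 3602; a·d/n = 1621·1099/3602 = 494.5805; b·c/n = 413·469/3602 = 53.7748
OR_MH = (586.9757 + 494.5805) / (198.3910 + 53.7748) = 1081.5562 / 252.1658 = 4.28907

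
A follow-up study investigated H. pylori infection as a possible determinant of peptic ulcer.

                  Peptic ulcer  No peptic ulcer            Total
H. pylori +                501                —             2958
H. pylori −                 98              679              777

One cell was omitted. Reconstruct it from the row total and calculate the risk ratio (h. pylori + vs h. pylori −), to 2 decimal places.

1.34

The missing cell is in the exposed row: 2958 − 501 = 2457.
So a = 501, b = 2457, c = 98, d = 679.
RR = [a/(a+b)] / [c/(c+d)] = (501/2958) / (98/777) = 0.16937/0.12613 = 1.34287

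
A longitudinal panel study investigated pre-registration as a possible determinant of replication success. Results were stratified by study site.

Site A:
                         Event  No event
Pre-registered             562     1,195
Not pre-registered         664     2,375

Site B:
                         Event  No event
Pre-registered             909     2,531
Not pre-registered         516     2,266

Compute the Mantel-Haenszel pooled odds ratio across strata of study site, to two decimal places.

1.62

OR_MH = Σ(aᵢdᵢ/nᵢ) / Σ(bᵢcᵢ/nᵢ), where nᵢ is the stratum total.
Stratum 1 (Site A): n = 4796; a·d/n = 562·2375/4796 = 278.3048; b·c/n = 1195·664/4796 = 165.4462
Stratum 2 (Site B): n = 6222; a·d/n = 909·2266/6222 = 331.0501; b·c/n = 2531·516/6222 = 209.8997
OR_MH = (278.3048 + 331.0501) / (165.4462 + 209.8997) = 609.3550 / 375.3459 = 1.62345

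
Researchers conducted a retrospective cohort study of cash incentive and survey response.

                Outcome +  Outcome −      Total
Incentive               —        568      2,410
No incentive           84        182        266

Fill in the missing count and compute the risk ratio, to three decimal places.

The missing cell is in the exposed row: 2410 − 568 = 1842.
So a = 1842, b = 568, c = 84, d = 182.
RR = [a/(a+b)] / [c/(c+d)] = (1842/2410) / (84/266) = 0.76432/0.31579 = 2.42033

2.420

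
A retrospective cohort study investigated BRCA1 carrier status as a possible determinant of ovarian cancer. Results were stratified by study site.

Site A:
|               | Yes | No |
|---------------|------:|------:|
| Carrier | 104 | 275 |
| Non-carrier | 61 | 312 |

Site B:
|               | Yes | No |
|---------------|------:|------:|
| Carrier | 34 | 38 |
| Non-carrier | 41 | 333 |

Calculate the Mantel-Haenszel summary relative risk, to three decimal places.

RR_MH = Σ(aᵢ·n₀ᵢ/nᵢ) / Σ(cᵢ·n₁ᵢ/nᵢ), with n₁ᵢ = aᵢ+bᵢ (exposed), n₀ᵢ = cᵢ+dᵢ (unexposed), nᵢ = n₁ᵢ+n₀ᵢ.
Stratum 1 (Site A): n₁ = 379, n₀ = 373, n = 752; a·n₀/n = 104·373/752 = 51.5851; c·n₁/n = 61·379/752 = 30.7434
Stratum 2 (Site B): n₁ = 72, n₀ = 374, n = 446; a·n₀/n = 34·374/446 = 28.5112; c·n₁/n = 41·72/446 = 6.6188
RR_MH = (51.5851 + 28.5112) / (30.7434 + 6.6188) = 80.0963 / 37.3622 = 2.14378

2.144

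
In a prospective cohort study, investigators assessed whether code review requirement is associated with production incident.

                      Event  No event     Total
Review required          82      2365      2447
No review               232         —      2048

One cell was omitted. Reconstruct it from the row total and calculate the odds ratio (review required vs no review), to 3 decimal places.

The missing cell is in the unexposed row: 2048 − 232 = 1816.
So a = 82, b = 2365, c = 232, d = 1816.
OR = (a·d)/(b·c) = (82 × 1816) / (2365 × 232) = 148912 / 548680 = 0.27140

0.271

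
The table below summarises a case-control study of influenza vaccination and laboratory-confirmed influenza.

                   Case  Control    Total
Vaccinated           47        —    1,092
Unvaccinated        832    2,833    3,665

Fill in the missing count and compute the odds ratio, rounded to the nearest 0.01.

The missing cell is in the exposed row: 1092 − 47 = 1045.
So a = 47, b = 1045, c = 832, d = 2833.
OR = (a·d)/(b·c) = (47 × 2833) / (1045 × 832) = 133151 / 869440 = 0.15315

0.15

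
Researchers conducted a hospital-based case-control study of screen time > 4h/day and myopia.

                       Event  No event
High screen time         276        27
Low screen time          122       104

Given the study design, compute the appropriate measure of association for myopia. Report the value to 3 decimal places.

8.714

Cells: a = 276, b = 27, c = 122, d = 104.
This is a hospital-based case-control study: participants were sampled on outcome status, so risks in the source population cannot be estimated directly — relative risk is not valid here. The odds ratio is the appropriate measure.
OR = (a·d)/(b·c) = (276 × 104) / (27 × 122) = 28704 / 3294 = 8.71403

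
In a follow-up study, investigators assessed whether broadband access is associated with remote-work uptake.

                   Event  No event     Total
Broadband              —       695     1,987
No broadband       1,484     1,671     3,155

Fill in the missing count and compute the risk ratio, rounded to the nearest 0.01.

1.38

The missing cell is in the exposed row: 1987 − 695 = 1292.
So a = 1292, b = 695, c = 1484, d = 1671.
RR = [a/(a+b)] / [c/(c+d)] = (1292/1987) / (1484/3155) = 0.65023/0.47036 = 1.38239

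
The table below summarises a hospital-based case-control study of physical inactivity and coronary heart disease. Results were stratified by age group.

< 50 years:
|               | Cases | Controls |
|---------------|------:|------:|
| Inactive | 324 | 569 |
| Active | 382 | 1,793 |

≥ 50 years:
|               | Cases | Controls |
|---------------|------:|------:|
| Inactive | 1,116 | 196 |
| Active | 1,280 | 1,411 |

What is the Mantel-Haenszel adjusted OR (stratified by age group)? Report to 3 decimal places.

4.364

OR_MH = Σ(aᵢdᵢ/nᵢ) / Σ(bᵢcᵢ/nᵢ), where nᵢ is the stratum total.
Stratum 1 (< 50 years): n = 3068; a·d/n = 324·1793/3068 = 189.3520; b·c/n = 569·382/3068 = 70.8468
Stratum 2 (≥ 50 years): n = 4003; a·d/n = 1116·1411/4003 = 393.3740; b·c/n = 196·1280/4003 = 62.6730
OR_MH = (189.3520 + 393.3740) / (70.8468 + 62.6730) = 582.7260 / 133.5198 = 4.36434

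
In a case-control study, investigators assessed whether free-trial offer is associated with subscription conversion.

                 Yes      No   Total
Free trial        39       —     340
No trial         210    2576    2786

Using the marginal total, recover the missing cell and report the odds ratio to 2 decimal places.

The missing cell is in the exposed row: 340 − 39 = 301.
So a = 39, b = 301, c = 210, d = 2576.
OR = (a·d)/(b·c) = (39 × 2576) / (301 × 210) = 100464 / 63210 = 1.58937

1.59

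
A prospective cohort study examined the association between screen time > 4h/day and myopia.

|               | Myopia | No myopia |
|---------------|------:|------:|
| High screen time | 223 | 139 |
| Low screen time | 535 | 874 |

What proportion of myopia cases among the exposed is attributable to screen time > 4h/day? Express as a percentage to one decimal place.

Cells: a = 223, b = 139, c = 535, d = 874.
Risk in exposed = 223/362 = 0.61602; risk in unexposed = 535/1409 = 0.37970.
RR = 0.61602/0.37970 = 1.62238
AR% = (RR − 1)/RR × 100 = (1.62238 − 1)/1.62238 × 100 = 38.3623%

38.4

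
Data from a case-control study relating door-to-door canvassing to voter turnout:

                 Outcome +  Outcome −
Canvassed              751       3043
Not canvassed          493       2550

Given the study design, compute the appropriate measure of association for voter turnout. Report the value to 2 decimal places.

Cells: a = 751, b = 3043, c = 493, d = 2550.
This is a case-control study: participants were sampled on outcome status, so risks in the source population cannot be estimated directly — relative risk is not valid here. The odds ratio is the appropriate measure.
OR = (a·d)/(b·c) = (751 × 2550) / (3043 × 493) = 1915050 / 1500199 = 1.27653

1.28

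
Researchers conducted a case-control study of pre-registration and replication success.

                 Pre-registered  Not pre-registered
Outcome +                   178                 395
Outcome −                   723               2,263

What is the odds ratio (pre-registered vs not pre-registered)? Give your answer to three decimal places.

Reading the table with exposure as columns: a = 178 (Pre-registered, case), b = 723 (Pre-registered, non-case), c = 395 (Not pre-registered, case), d = 2263.
OR = (a·d)/(b·c) = (178 × 2263) / (723 × 395) = 402814 / 285585 = 1.41049
The odds of replication success are about 1.41 times as high in the pre-registered group.

1.410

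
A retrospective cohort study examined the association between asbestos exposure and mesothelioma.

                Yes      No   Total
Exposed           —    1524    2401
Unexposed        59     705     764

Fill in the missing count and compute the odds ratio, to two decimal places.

6.88

The missing cell is in the exposed row: 2401 − 1524 = 877.
So a = 877, b = 1524, c = 59, d = 705.
OR = (a·d)/(b·c) = (877 × 705) / (1524 × 59) = 618285 / 89916 = 6.87625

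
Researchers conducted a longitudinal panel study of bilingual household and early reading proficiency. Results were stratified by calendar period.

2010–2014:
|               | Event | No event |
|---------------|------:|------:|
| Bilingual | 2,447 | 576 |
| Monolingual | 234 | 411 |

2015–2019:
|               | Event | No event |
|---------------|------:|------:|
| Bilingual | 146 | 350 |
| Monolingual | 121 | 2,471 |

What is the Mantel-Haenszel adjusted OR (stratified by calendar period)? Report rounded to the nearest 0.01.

OR_MH = Σ(aᵢdᵢ/nᵢ) / Σ(bᵢcᵢ/nᵢ), where nᵢ is the stratum total.
Stratum 1 (2010–2014): n = 3668; a·d/n = 2447·411/3668 = 274.1868; b·c/n = 576·234/3668 = 36.7459
Stratum 2 (2015–2019): n = 3088; a·d/n = 146·2471/3088 = 116.8284; b·c/n = 350·121/3088 = 13.7144
OR_MH = (274.1868 + 116.8284) / (36.7459 + 13.7144) = 391.0151 / 50.4603 = 7.74897

7.75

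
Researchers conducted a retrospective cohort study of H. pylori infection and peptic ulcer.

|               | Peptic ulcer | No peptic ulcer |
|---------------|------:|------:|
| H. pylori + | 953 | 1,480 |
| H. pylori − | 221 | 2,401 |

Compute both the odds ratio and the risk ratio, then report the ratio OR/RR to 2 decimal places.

1.51

Cells: a = 953, b = 1480, c = 221, d = 2401.
OR = (953·2401)/(1480·221) = 2288153/327080 = 6.99570
Risk in exposed = 953/2433 = 0.39170; risk in unexposed = 221/2622 = 0.08429; RR = 4.64720
OR/RR = 6.99570 / 4.64720 = 1.50536
The outcome is not rare, so the OR lies further from 1 than the RR.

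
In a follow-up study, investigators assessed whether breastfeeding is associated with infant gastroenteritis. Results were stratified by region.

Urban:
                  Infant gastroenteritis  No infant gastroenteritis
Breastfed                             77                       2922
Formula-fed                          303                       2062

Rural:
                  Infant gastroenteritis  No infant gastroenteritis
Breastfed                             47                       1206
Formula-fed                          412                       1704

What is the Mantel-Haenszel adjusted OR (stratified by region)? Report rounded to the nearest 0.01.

OR_MH = Σ(aᵢdᵢ/nᵢ) / Σ(bᵢcᵢ/nᵢ), where nᵢ is the stratum total.
Stratum 1 (Urban): n = 5364; a·d/n = 77·2062/5364 = 29.5999; b·c/n = 2922·303/5364 = 165.0570
Stratum 2 (Rural): n = 3369; a·d/n = 47·1704/3369 = 23.7720; b·c/n = 1206·412/3369 = 147.4835
OR_MH = (29.5999 + 23.7720) / (165.0570 + 147.4835) = 53.3720 / 312.5406 = 0.17077

0.17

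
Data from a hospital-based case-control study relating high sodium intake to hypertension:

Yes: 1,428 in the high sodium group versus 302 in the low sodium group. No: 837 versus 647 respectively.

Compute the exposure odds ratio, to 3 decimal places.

From the description: a = 1428, b = 837, c = 302, d = 647.
OR = (a·d)/(b·c) = (1428 × 647) / (837 × 302) = 923916 / 252774 = 3.65511
The odds of hypertension are about 3.66 times as high in the high sodium group.

3.655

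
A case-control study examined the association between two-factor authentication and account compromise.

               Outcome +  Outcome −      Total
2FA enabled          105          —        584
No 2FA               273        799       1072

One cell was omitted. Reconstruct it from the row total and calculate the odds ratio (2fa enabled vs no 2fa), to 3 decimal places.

The missing cell is in the exposed row: 584 − 105 = 479.
So a = 105, b = 479, c = 273, d = 799.
OR = (a·d)/(b·c) = (105 × 799) / (479 × 273) = 83895 / 130767 = 0.64156

0.642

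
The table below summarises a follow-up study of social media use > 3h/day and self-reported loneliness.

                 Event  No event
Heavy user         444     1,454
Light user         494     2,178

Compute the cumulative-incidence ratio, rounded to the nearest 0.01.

1.27

Cells: a = 444, b = 1454, c = 494, d = 2178.
Risk in exposed = 444/1898 = 0.23393; risk in unexposed = 494/2672 = 0.18488.
RR = 0.23393 / 0.18488 = 1.26531
The risk among the exposed is 1.27 times that among the unexposed.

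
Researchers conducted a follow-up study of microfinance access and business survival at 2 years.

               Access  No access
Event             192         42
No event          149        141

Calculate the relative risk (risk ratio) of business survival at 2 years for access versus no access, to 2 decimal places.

Reading the table with exposure as columns: a = 192 (Access, case), b = 149 (Access, non-case), c = 42 (No access, case), d = 141.
Risk in exposed = 192/341 = 0.56305; risk in unexposed = 42/183 = 0.22951.
RR = 0.56305 / 0.22951 = 2.45329
The risk among the exposed is 2.45 times that among the unexposed.

2.45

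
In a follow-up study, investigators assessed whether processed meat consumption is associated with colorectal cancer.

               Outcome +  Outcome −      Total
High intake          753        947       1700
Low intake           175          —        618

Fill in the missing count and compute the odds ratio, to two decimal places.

2.01

The missing cell is in the unexposed row: 618 − 175 = 443.
So a = 753, b = 947, c = 175, d = 443.
OR = (a·d)/(b·c) = (753 × 443) / (947 × 175) = 333579 / 165725 = 2.01285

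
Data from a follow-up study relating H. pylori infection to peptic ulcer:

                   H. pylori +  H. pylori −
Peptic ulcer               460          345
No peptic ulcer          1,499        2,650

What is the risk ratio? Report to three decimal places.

Reading the table with exposure as columns: a = 460 (H. pylori +, case), b = 1499 (H. pylori +, non-case), c = 345 (H. pylori −, case), d = 2650.
Risk in exposed = 460/1959 = 0.23481; risk in unexposed = 345/2995 = 0.11519.
RR = 0.23481 / 0.11519 = 2.03845
The risk among the exposed is 2.04 times that among the unexposed.

2.038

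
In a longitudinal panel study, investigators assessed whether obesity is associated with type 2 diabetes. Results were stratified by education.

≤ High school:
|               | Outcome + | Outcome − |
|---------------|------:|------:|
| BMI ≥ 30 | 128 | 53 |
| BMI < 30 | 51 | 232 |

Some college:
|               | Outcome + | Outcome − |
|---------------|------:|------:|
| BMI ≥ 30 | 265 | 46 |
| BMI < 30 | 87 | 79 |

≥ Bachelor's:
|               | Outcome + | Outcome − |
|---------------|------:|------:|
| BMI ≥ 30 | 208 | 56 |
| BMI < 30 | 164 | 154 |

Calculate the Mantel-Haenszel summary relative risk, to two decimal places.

1.88

RR_MH = Σ(aᵢ·n₀ᵢ/nᵢ) / Σ(cᵢ·n₁ᵢ/nᵢ), with n₁ᵢ = aᵢ+bᵢ (exposed), n₀ᵢ = cᵢ+dᵢ (unexposed), nᵢ = n₁ᵢ+n₀ᵢ.
Stratum 1 (≤ High school): n₁ = 181, n₀ = 283, n = 464; a·n₀/n = 128·283/464 = 78.0690; c·n₁/n = 51·181/464 = 19.8944
Stratum 2 (Some college): n₁ = 311, n₀ = 166, n = 477; a·n₀/n = 265·166/477 = 92.2222; c·n₁/n = 87·311/477 = 56.7233
Stratum 3 (≥ Bachelor's): n₁ = 264, n₀ = 318, n = 582; a·n₀/n = 208·318/582 = 113.6495; c·n₁/n = 164·264/582 = 74.3918
RR_MH = (78.0690 + 92.2222 + 113.6495) / (19.8944 + 56.7233 + 74.3918) = 283.9407 / 151.0094 = 1.88028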